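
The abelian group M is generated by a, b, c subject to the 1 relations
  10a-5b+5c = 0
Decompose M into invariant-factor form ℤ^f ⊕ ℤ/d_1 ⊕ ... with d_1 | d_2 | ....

rank_ℚ(R)=1; free=3−1=2
SNF(R) diag = [5] → torsion [5]

Answer: M ≅ ℤ^2 ⊕ ℤ/5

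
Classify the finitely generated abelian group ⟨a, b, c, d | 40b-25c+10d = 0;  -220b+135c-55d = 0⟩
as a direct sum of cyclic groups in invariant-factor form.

Answer: M ≅ ℤ^2 ⊕ ℤ/5 ⊕ ℤ/5

Derivation:
rank_ℚ(R)=2; free=4−2=2
SNF(R) diag = [5, 5] → torsion [5, 5]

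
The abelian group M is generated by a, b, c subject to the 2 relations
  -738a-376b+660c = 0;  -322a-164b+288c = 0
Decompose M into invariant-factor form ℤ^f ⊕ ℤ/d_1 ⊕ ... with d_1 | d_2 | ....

rank_ℚ(R)=2; free=3−2=1
SNF(R) diag = [2, 4] → torsion [2, 4]

Answer: M ≅ ℤ^1 ⊕ ℤ/2 ⊕ ℤ/4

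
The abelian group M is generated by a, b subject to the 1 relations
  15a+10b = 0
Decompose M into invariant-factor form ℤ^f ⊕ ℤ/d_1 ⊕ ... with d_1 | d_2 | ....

rank_ℚ(R)=1; free=2−1=1
SNF(R) diag = [5] → torsion [5]

Answer: M ≅ ℤ^1 ⊕ ℤ/5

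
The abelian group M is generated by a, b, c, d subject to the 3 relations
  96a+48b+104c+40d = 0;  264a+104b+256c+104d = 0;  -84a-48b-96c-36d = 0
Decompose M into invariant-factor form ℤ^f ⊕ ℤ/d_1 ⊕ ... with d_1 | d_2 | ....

rank_ℚ(R)=3; free=4−3=1
SNF(R) diag = [4, 8, 24] → torsion [4, 8, 24]

Answer: M ≅ ℤ^1 ⊕ ℤ/4 ⊕ ℤ/8 ⊕ ℤ/24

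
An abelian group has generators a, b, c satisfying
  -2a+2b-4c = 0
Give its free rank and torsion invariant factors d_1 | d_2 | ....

Answer: M ≅ ℤ^2 ⊕ ℤ/2

Derivation:
rank_ℚ(R)=1; free=3−1=2
SNF(R) diag = [2] → torsion [2]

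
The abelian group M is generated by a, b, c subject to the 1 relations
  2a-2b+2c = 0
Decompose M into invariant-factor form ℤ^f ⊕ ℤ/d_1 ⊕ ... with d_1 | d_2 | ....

rank_ℚ(R)=1; free=3−1=2
SNF(R) diag = [2] → torsion [2]

Answer: M ≅ ℤ^2 ⊕ ℤ/2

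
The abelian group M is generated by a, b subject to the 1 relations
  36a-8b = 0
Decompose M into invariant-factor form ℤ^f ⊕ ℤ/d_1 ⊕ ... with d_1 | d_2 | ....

Answer: M ≅ ℤ^1 ⊕ ℤ/4

Derivation:
rank_ℚ(R)=1; free=2−1=1
SNF(R) diag = [4] → torsion [4]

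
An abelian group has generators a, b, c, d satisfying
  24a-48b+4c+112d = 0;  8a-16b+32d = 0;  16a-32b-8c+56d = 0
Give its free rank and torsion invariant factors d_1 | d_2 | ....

rank_ℚ(R)=3; free=4−3=1
SNF(R) diag = [4, 8, 24] → torsion [4, 8, 24]

Answer: M ≅ ℤ^1 ⊕ ℤ/4 ⊕ ℤ/8 ⊕ ℤ/24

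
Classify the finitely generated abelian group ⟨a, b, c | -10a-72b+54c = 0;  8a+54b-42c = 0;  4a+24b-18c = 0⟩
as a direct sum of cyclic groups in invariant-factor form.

rank_ℚ(R)=3; free=3−3=0
SNF(R) diag = [2, 6, 6] → torsion [2, 6, 6]

Answer: M ≅ ℤ/2 ⊕ ℤ/6 ⊕ ℤ/6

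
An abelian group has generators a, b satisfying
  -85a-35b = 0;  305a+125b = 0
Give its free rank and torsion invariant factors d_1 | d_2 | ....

rank_ℚ(R)=2; free=2−2=0
SNF(R) diag = [5, 10] → torsion [5, 10]

Answer: M ≅ ℤ/5 ⊕ ℤ/10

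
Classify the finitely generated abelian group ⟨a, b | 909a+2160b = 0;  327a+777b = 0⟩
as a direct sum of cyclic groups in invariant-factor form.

rank_ℚ(R)=2; free=2−2=0
SNF(R) diag = [3, 9] → torsion [3, 9]

Answer: M ≅ ℤ/3 ⊕ ℤ/9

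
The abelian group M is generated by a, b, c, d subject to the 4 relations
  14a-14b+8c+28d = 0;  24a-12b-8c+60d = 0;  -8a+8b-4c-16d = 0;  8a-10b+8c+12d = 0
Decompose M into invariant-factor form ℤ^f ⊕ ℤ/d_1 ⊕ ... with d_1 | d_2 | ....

rank_ℚ(R)=4; free=4−4=0
SNF(R) diag = [2, 2, 4, 12] → torsion [2, 2, 4, 12]

Answer: M ≅ ℤ/2 ⊕ ℤ/2 ⊕ ℤ/4 ⊕ ℤ/12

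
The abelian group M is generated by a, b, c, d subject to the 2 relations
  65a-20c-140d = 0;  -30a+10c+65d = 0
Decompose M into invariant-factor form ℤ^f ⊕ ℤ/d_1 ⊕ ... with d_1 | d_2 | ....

Answer: M ≅ ℤ^2 ⊕ ℤ/5 ⊕ ℤ/5

Derivation:
rank_ℚ(R)=2; free=4−2=2
SNF(R) diag = [5, 5] → torsion [5, 5]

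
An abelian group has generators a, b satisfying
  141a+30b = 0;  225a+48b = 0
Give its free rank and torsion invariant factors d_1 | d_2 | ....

rank_ℚ(R)=2; free=2−2=0
SNF(R) diag = [3, 6] → torsion [3, 6]

Answer: M ≅ ℤ/3 ⊕ ℤ/6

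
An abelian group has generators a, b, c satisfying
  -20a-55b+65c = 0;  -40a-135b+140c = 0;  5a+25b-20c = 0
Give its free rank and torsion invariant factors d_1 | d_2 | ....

rank_ℚ(R)=3; free=3−3=0
SNF(R) diag = [5, 5, 15] → torsion [5, 5, 15]

Answer: M ≅ ℤ/5 ⊕ ℤ/5 ⊕ ℤ/15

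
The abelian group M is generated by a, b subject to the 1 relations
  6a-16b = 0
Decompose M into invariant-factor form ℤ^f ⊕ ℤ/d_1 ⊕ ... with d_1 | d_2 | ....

Answer: M ≅ ℤ^1 ⊕ ℤ/2

Derivation:
rank_ℚ(R)=1; free=2−1=1
SNF(R) diag = [2] → torsion [2]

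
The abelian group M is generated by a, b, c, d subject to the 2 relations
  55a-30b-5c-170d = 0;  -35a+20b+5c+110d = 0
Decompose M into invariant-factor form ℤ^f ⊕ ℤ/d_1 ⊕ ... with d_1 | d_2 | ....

Answer: M ≅ ℤ^2 ⊕ ℤ/5 ⊕ ℤ/10

Derivation:
rank_ℚ(R)=2; free=4−2=2
SNF(R) diag = [5, 10] → torsion [5, 10]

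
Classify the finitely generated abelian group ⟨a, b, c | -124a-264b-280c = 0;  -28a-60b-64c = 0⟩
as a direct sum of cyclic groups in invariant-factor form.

Answer: M ≅ ℤ^1 ⊕ ℤ/4 ⊕ ℤ/12

Derivation:
rank_ℚ(R)=2; free=3−2=1
SNF(R) diag = [4, 12] → torsion [4, 12]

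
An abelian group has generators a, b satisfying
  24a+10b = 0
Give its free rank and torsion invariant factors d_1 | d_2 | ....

Answer: M ≅ ℤ^1 ⊕ ℤ/2

Derivation:
rank_ℚ(R)=1; free=2−1=1
SNF(R) diag = [2] → torsion [2]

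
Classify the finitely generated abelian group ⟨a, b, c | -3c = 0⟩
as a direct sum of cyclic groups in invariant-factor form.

Answer: M ≅ ℤ^2 ⊕ ℤ/3

Derivation:
rank_ℚ(R)=1; free=3−1=2
SNF(R) diag = [3] → torsion [3]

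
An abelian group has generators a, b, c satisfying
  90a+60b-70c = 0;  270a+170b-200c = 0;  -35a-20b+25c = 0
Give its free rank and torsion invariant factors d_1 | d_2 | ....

Answer: M ≅ ℤ/5 ⊕ ℤ/10 ⊕ ℤ/20

Derivation:
rank_ℚ(R)=3; free=3−3=0
SNF(R) diag = [5, 10, 20] → torsion [5, 10, 20]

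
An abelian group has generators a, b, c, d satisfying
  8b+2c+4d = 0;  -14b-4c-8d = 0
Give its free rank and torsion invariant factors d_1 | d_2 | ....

rank_ℚ(R)=2; free=4−2=2
SNF(R) diag = [2, 2] → torsion [2, 2]

Answer: M ≅ ℤ^2 ⊕ ℤ/2 ⊕ ℤ/2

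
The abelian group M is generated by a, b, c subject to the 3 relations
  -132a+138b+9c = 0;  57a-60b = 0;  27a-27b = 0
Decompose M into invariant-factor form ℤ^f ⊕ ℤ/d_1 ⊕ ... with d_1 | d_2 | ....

rank_ℚ(R)=3; free=3−3=0
SNF(R) diag = [3, 9, 27] → torsion [3, 9, 27]

Answer: M ≅ ℤ/3 ⊕ ℤ/9 ⊕ ℤ/27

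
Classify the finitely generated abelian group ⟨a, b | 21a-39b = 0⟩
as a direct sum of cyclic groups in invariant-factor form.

Answer: M ≅ ℤ^1 ⊕ ℤ/3

Derivation:
rank_ℚ(R)=1; free=2−1=1
SNF(R) diag = [3] → torsion [3]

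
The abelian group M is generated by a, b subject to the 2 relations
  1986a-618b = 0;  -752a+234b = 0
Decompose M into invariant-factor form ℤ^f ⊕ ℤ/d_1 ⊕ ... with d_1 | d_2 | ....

Answer: M ≅ ℤ/2 ⊕ ℤ/6

Derivation:
rank_ℚ(R)=2; free=2−2=0
SNF(R) diag = [2, 6] → torsion [2, 6]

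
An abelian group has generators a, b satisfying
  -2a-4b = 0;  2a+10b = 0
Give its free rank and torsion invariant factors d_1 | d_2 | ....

Answer: M ≅ ℤ/2 ⊕ ℤ/6

Derivation:
rank_ℚ(R)=2; free=2−2=0
SNF(R) diag = [2, 6] → torsion [2, 6]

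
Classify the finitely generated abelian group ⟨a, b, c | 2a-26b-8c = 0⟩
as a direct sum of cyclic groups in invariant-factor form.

Answer: M ≅ ℤ^2 ⊕ ℤ/2

Derivation:
rank_ℚ(R)=1; free=3−1=2
SNF(R) diag = [2] → torsion [2]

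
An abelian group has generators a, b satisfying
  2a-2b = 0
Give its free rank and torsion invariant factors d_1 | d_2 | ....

Answer: M ≅ ℤ^1 ⊕ ℤ/2

Derivation:
rank_ℚ(R)=1; free=2−1=1
SNF(R) diag = [2] → torsion [2]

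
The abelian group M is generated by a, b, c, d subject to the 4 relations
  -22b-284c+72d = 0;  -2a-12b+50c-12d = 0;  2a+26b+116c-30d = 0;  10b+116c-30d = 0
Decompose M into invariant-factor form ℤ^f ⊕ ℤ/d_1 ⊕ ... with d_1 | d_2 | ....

rank_ℚ(R)=4; free=4−4=0
SNF(R) diag = [2, 2, 6, 18] → torsion [2, 2, 6, 18]

Answer: M ≅ ℤ/2 ⊕ ℤ/2 ⊕ ℤ/6 ⊕ ℤ/18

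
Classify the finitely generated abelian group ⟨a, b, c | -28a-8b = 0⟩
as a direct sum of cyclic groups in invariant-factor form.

Answer: M ≅ ℤ^2 ⊕ ℤ/4

Derivation:
rank_ℚ(R)=1; free=3−1=2
SNF(R) diag = [4] → torsion [4]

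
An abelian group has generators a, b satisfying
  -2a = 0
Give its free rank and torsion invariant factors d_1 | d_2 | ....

rank_ℚ(R)=1; free=2−1=1
SNF(R) diag = [2] → torsion [2]

Answer: M ≅ ℤ^1 ⊕ ℤ/2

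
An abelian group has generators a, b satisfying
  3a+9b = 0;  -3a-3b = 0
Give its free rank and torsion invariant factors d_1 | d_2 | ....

Answer: M ≅ ℤ/3 ⊕ ℤ/6

Derivation:
rank_ℚ(R)=2; free=2−2=0
SNF(R) diag = [3, 6] → torsion [3, 6]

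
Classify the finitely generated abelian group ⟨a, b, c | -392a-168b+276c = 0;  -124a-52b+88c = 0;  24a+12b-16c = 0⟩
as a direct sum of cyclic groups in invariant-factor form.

rank_ℚ(R)=3; free=3−3=0
SNF(R) diag = [4, 4, 4] → torsion [4, 4, 4]

Answer: M ≅ ℤ/4 ⊕ ℤ/4 ⊕ ℤ/4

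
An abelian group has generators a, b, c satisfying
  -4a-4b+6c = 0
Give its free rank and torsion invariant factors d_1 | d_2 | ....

rank_ℚ(R)=1; free=3−1=2
SNF(R) diag = [2] → torsion [2]

Answer: M ≅ ℤ^2 ⊕ ℤ/2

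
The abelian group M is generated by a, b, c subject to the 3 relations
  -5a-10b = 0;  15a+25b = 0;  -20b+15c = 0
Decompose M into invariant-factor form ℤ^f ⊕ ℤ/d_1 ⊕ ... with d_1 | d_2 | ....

rank_ℚ(R)=3; free=3−3=0
SNF(R) diag = [5, 5, 15] → torsion [5, 5, 15]

Answer: M ≅ ℤ/5 ⊕ ℤ/5 ⊕ ℤ/15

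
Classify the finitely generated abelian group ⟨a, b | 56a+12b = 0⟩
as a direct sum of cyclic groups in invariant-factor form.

Answer: M ≅ ℤ^1 ⊕ ℤ/4

Derivation:
rank_ℚ(R)=1; free=2−1=1
SNF(R) diag = [4] → torsion [4]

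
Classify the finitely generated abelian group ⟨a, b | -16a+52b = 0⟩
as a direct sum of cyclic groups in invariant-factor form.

rank_ℚ(R)=1; free=2−1=1
SNF(R) diag = [4] → torsion [4]

Answer: M ≅ ℤ^1 ⊕ ℤ/4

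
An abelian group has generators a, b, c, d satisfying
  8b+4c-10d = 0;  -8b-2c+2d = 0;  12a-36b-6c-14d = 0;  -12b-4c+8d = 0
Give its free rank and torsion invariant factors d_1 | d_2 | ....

Answer: M ≅ ℤ/2 ⊕ ℤ/2 ⊕ ℤ/4 ⊕ ℤ/12

Derivation:
rank_ℚ(R)=4; free=4−4=0
SNF(R) diag = [2, 2, 4, 12] → torsion [2, 2, 4, 12]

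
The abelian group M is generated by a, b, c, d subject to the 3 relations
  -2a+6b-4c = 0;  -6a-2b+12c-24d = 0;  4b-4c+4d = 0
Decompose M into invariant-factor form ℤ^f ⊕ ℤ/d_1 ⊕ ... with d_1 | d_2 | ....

rank_ℚ(R)=3; free=4−3=1
SNF(R) diag = [2, 4, 4] → torsion [2, 4, 4]

Answer: M ≅ ℤ^1 ⊕ ℤ/2 ⊕ ℤ/4 ⊕ ℤ/4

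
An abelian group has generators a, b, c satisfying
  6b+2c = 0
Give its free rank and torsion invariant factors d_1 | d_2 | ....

rank_ℚ(R)=1; free=3−1=2
SNF(R) diag = [2] → torsion [2]

Answer: M ≅ ℤ^2 ⊕ ℤ/2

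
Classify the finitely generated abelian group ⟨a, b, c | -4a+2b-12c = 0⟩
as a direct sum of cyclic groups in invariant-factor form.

Answer: M ≅ ℤ^2 ⊕ ℤ/2

Derivation:
rank_ℚ(R)=1; free=3−1=2
SNF(R) diag = [2] → torsion [2]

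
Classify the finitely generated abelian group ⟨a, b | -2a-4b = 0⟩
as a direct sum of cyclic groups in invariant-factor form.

rank_ℚ(R)=1; free=2−1=1
SNF(R) diag = [2] → torsion [2]

Answer: M ≅ ℤ^1 ⊕ ℤ/2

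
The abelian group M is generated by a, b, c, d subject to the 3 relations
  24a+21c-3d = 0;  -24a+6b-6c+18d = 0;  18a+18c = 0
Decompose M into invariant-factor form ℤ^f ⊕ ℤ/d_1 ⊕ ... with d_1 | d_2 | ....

Answer: M ≅ ℤ^1 ⊕ ℤ/3 ⊕ ℤ/6 ⊕ ℤ/18

Derivation:
rank_ℚ(R)=3; free=4−3=1
SNF(R) diag = [3, 6, 18] → torsion [3, 6, 18]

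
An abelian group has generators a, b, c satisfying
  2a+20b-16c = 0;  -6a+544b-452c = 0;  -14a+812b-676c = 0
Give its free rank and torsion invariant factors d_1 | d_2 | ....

Answer: M ≅ ℤ/2 ⊕ ℤ/4 ⊕ ℤ/12

Derivation:
rank_ℚ(R)=3; free=3−3=0
SNF(R) diag = [2, 4, 12] → torsion [2, 4, 12]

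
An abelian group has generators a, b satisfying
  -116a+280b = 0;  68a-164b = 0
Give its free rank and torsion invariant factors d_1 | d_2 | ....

Answer: M ≅ ℤ/4 ⊕ ℤ/4

Derivation:
rank_ℚ(R)=2; free=2−2=0
SNF(R) diag = [4, 4] → torsion [4, 4]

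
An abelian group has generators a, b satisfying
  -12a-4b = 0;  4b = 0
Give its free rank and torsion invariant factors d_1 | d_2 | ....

rank_ℚ(R)=2; free=2−2=0
SNF(R) diag = [4, 12] → torsion [4, 12]

Answer: M ≅ ℤ/4 ⊕ ℤ/12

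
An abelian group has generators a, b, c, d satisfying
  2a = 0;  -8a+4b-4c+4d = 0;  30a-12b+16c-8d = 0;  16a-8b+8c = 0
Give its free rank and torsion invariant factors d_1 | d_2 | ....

Answer: M ≅ ℤ/2 ⊕ ℤ/4 ⊕ ℤ/4 ⊕ ℤ/8

Derivation:
rank_ℚ(R)=4; free=4−4=0
SNF(R) diag = [2, 4, 4, 8] → torsion [2, 4, 4, 8]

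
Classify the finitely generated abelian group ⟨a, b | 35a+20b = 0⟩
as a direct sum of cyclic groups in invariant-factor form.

rank_ℚ(R)=1; free=2−1=1
SNF(R) diag = [5] → torsion [5]

Answer: M ≅ ℤ^1 ⊕ ℤ/5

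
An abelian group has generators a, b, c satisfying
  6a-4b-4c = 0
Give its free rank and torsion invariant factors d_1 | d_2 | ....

Answer: M ≅ ℤ^2 ⊕ ℤ/2

Derivation:
rank_ℚ(R)=1; free=3−1=2
SNF(R) diag = [2] → torsion [2]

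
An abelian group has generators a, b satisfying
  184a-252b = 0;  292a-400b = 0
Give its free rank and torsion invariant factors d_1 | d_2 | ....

Answer: M ≅ ℤ/4 ⊕ ℤ/4

Derivation:
rank_ℚ(R)=2; free=2−2=0
SNF(R) diag = [4, 4] → torsion [4, 4]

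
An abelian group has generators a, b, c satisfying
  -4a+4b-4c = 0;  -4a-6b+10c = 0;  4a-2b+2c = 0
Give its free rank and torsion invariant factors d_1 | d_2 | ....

Answer: M ≅ ℤ/2 ⊕ ℤ/4 ⊕ ℤ/4

Derivation:
rank_ℚ(R)=3; free=3−3=0
SNF(R) diag = [2, 4, 4] → torsion [2, 4, 4]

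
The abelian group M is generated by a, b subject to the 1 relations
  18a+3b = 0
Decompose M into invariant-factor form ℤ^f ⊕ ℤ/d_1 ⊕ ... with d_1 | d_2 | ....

rank_ℚ(R)=1; free=2−1=1
SNF(R) diag = [3] → torsion [3]

Answer: M ≅ ℤ^1 ⊕ ℤ/3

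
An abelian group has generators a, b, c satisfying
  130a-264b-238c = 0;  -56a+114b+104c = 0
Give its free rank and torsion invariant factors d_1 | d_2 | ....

Answer: M ≅ ℤ^1 ⊕ ℤ/2 ⊕ ℤ/6

Derivation:
rank_ℚ(R)=2; free=3−2=1
SNF(R) diag = [2, 6] → torsion [2, 6]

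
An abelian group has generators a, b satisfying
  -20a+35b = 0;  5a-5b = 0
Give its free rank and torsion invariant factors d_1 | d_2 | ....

rank_ℚ(R)=2; free=2−2=0
SNF(R) diag = [5, 15] → torsion [5, 15]

Answer: M ≅ ℤ/5 ⊕ ℤ/15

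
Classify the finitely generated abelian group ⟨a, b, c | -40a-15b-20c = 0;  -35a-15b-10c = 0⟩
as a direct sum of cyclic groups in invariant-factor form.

Answer: M ≅ ℤ^1 ⊕ ℤ/5 ⊕ ℤ/15

Derivation:
rank_ℚ(R)=2; free=3−2=1
SNF(R) diag = [5, 15] → torsion [5, 15]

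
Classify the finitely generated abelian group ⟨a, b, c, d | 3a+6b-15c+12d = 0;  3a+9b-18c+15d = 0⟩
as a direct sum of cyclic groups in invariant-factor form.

rank_ℚ(R)=2; free=4−2=2
SNF(R) diag = [3, 3] → torsion [3, 3]

Answer: M ≅ ℤ^2 ⊕ ℤ/3 ⊕ ℤ/3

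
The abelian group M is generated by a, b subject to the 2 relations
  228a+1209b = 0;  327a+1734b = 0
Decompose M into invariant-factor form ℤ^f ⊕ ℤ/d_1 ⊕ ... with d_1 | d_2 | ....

Answer: M ≅ ℤ/3 ⊕ ℤ/3

Derivation:
rank_ℚ(R)=2; free=2−2=0
SNF(R) diag = [3, 3] → torsion [3, 3]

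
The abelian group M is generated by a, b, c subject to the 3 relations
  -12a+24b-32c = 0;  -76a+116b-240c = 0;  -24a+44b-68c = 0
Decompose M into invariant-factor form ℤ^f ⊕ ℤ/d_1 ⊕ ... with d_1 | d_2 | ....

Answer: M ≅ ℤ/4 ⊕ ℤ/4 ⊕ ℤ/4

Derivation:
rank_ℚ(R)=3; free=3−3=0
SNF(R) diag = [4, 4, 4] → torsion [4, 4, 4]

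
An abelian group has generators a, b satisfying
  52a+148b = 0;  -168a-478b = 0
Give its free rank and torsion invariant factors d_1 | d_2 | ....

Answer: M ≅ ℤ/2 ⊕ ℤ/4

Derivation:
rank_ℚ(R)=2; free=2−2=0
SNF(R) diag = [2, 4] → torsion [2, 4]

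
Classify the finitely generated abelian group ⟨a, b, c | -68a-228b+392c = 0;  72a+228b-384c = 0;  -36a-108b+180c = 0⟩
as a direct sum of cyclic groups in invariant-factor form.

Answer: M ≅ ℤ/4 ⊕ ℤ/12 ⊕ ℤ/36

Derivation:
rank_ℚ(R)=3; free=3−3=0
SNF(R) diag = [4, 12, 36] → torsion [4, 12, 36]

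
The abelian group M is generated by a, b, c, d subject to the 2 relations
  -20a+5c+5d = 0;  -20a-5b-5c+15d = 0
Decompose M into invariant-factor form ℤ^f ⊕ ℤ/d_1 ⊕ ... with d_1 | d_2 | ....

Answer: M ≅ ℤ^2 ⊕ ℤ/5 ⊕ ℤ/5

Derivation:
rank_ℚ(R)=2; free=4−2=2
SNF(R) diag = [5, 5] → torsion [5, 5]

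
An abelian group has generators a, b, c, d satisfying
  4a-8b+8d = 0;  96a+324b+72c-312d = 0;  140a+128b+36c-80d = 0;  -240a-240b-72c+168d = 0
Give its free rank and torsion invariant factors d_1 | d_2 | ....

rank_ℚ(R)=4; free=4−4=0
SNF(R) diag = [4, 12, 36, 72] → torsion [4, 12, 36, 72]

Answer: M ≅ ℤ/4 ⊕ ℤ/12 ⊕ ℤ/36 ⊕ ℤ/72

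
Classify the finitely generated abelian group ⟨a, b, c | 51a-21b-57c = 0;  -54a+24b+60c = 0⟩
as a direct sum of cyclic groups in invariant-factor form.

rank_ℚ(R)=2; free=3−2=1
SNF(R) diag = [3, 6] → torsion [3, 6]

Answer: M ≅ ℤ^1 ⊕ ℤ/3 ⊕ ℤ/6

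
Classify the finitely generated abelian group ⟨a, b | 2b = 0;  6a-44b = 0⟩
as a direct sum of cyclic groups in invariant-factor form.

rank_ℚ(R)=2; free=2−2=0
SNF(R) diag = [2, 6] → torsion [2, 6]

Answer: M ≅ ℤ/2 ⊕ ℤ/6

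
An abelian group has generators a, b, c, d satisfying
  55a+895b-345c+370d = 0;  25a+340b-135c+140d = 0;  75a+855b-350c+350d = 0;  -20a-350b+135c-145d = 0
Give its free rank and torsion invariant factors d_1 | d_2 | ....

rank_ℚ(R)=4; free=4−4=0
SNF(R) diag = [5, 5, 5, 15] → torsion [5, 5, 5, 15]

Answer: M ≅ ℤ/5 ⊕ ℤ/5 ⊕ ℤ/5 ⊕ ℤ/15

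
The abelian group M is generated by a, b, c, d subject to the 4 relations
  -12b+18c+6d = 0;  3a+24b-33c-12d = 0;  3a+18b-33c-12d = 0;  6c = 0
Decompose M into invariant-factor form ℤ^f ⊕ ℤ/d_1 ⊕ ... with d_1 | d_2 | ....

rank_ℚ(R)=4; free=4−4=0
SNF(R) diag = [3, 6, 6, 6] → torsion [3, 6, 6, 6]

Answer: M ≅ ℤ/3 ⊕ ℤ/6 ⊕ ℤ/6 ⊕ ℤ/6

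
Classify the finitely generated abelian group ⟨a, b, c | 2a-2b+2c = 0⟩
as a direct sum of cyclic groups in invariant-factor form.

Answer: M ≅ ℤ^2 ⊕ ℤ/2

Derivation:
rank_ℚ(R)=1; free=3−1=2
SNF(R) diag = [2] → torsion [2]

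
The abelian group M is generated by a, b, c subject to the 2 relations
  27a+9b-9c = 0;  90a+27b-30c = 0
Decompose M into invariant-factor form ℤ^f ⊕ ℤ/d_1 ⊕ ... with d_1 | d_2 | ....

Answer: M ≅ ℤ^1 ⊕ ℤ/3 ⊕ ℤ/9

Derivation:
rank_ℚ(R)=2; free=3−2=1
SNF(R) diag = [3, 9] → torsion [3, 9]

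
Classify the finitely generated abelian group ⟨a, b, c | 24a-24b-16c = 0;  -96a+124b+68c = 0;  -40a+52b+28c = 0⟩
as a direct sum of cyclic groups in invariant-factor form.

rank_ℚ(R)=3; free=3−3=0
SNF(R) diag = [4, 8, 8] → torsion [4, 8, 8]

Answer: M ≅ ℤ/4 ⊕ ℤ/8 ⊕ ℤ/8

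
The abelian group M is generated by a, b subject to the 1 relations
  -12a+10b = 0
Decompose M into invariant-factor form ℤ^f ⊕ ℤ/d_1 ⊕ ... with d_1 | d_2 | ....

Answer: M ≅ ℤ^1 ⊕ ℤ/2

Derivation:
rank_ℚ(R)=1; free=2−1=1
SNF(R) diag = [2] → torsion [2]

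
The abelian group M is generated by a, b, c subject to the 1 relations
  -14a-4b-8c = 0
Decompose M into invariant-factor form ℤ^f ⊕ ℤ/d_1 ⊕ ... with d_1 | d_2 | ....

Answer: M ≅ ℤ^2 ⊕ ℤ/2

Derivation:
rank_ℚ(R)=1; free=3−1=2
SNF(R) diag = [2] → torsion [2]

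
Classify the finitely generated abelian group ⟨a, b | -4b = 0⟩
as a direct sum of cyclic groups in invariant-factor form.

rank_ℚ(R)=1; free=2−1=1
SNF(R) diag = [4] → torsion [4]

Answer: M ≅ ℤ^1 ⊕ ℤ/4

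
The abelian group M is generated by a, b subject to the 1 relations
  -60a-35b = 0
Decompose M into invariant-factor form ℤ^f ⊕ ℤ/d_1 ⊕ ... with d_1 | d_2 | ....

rank_ℚ(R)=1; free=2−1=1
SNF(R) diag = [5] → torsion [5]

Answer: M ≅ ℤ^1 ⊕ ℤ/5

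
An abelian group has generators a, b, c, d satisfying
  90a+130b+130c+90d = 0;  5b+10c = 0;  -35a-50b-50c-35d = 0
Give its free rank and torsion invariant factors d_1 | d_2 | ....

Answer: M ≅ ℤ^1 ⊕ ℤ/5 ⊕ ℤ/5 ⊕ ℤ/10

Derivation:
rank_ℚ(R)=3; free=4−3=1
SNF(R) diag = [5, 5, 10] → torsion [5, 5, 10]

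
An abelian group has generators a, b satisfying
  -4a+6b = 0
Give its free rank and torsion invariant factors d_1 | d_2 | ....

Answer: M ≅ ℤ^1 ⊕ ℤ/2

Derivation:
rank_ℚ(R)=1; free=2−1=1
SNF(R) diag = [2] → torsion [2]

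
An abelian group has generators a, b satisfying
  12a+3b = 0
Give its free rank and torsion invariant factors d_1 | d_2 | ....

Answer: M ≅ ℤ^1 ⊕ ℤ/3

Derivation:
rank_ℚ(R)=1; free=2−1=1
SNF(R) diag = [3] → torsion [3]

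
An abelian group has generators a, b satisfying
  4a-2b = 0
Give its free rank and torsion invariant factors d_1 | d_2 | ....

rank_ℚ(R)=1; free=2−1=1
SNF(R) diag = [2] → torsion [2]

Answer: M ≅ ℤ^1 ⊕ ℤ/2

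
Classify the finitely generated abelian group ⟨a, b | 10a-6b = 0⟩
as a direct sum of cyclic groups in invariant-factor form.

rank_ℚ(R)=1; free=2−1=1
SNF(R) diag = [2] → torsion [2]

Answer: M ≅ ℤ^1 ⊕ ℤ/2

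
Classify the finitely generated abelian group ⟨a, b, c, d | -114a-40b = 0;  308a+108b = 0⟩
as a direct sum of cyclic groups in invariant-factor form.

Answer: M ≅ ℤ^2 ⊕ ℤ/2 ⊕ ℤ/4

Derivation:
rank_ℚ(R)=2; free=4−2=2
SNF(R) diag = [2, 4] → torsion [2, 4]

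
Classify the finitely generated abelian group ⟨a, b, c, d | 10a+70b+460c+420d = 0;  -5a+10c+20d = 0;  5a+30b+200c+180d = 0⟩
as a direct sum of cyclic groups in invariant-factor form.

rank_ℚ(R)=3; free=4−3=1
SNF(R) diag = [5, 10, 10] → torsion [5, 10, 10]

Answer: M ≅ ℤ^1 ⊕ ℤ/5 ⊕ ℤ/10 ⊕ ℤ/10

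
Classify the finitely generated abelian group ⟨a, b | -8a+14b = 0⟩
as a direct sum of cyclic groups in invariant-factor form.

rank_ℚ(R)=1; free=2−1=1
SNF(R) diag = [2] → torsion [2]

Answer: M ≅ ℤ^1 ⊕ ℤ/2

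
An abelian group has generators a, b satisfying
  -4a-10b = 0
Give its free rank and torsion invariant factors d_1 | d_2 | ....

Answer: M ≅ ℤ^1 ⊕ ℤ/2

Derivation:
rank_ℚ(R)=1; free=2−1=1
SNF(R) diag = [2] → torsion [2]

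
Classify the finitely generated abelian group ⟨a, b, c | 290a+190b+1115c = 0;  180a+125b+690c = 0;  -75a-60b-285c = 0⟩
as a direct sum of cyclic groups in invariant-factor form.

rank_ℚ(R)=3; free=3−3=0
SNF(R) diag = [5, 5, 15] → torsion [5, 5, 15]

Answer: M ≅ ℤ/5 ⊕ ℤ/5 ⊕ ℤ/15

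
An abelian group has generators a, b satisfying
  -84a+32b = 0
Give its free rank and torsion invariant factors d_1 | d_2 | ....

Answer: M ≅ ℤ^1 ⊕ ℤ/4

Derivation:
rank_ℚ(R)=1; free=2−1=1
SNF(R) diag = [4] → torsion [4]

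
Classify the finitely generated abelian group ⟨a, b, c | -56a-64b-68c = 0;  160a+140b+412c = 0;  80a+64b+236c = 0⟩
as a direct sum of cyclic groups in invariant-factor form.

rank_ℚ(R)=3; free=3−3=0
SNF(R) diag = [4, 12, 24] → torsion [4, 12, 24]

Answer: M ≅ ℤ/4 ⊕ ℤ/12 ⊕ ℤ/24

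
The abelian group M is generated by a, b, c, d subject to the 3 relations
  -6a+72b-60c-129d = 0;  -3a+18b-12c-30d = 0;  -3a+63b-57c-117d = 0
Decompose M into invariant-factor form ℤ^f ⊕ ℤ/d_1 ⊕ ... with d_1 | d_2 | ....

Answer: M ≅ ℤ^1 ⊕ ℤ/3 ⊕ ℤ/3 ⊕ ℤ/9

Derivation:
rank_ℚ(R)=3; free=4−3=1
SNF(R) diag = [3, 3, 9] → torsion [3, 3, 9]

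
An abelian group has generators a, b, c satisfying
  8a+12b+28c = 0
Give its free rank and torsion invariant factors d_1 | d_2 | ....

Answer: M ≅ ℤ^2 ⊕ ℤ/4

Derivation:
rank_ℚ(R)=1; free=3−1=2
SNF(R) diag = [4] → torsion [4]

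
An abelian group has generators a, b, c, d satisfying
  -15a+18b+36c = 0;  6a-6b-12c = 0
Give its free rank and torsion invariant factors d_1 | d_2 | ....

rank_ℚ(R)=2; free=4−2=2
SNF(R) diag = [3, 6] → torsion [3, 6]

Answer: M ≅ ℤ^2 ⊕ ℤ/3 ⊕ ℤ/6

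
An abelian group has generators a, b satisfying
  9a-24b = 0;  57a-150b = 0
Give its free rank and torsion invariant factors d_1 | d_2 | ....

rank_ℚ(R)=2; free=2−2=0
SNF(R) diag = [3, 6] → torsion [3, 6]

Answer: M ≅ ℤ/3 ⊕ ℤ/6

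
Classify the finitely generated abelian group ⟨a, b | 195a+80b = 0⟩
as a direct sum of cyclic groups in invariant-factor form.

Answer: M ≅ ℤ^1 ⊕ ℤ/5

Derivation:
rank_ℚ(R)=1; free=2−1=1
SNF(R) diag = [5] → torsion [5]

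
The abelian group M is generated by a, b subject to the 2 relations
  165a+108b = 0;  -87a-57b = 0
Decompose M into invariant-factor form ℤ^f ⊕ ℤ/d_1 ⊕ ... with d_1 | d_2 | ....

rank_ℚ(R)=2; free=2−2=0
SNF(R) diag = [3, 3] → torsion [3, 3]

Answer: M ≅ ℤ/3 ⊕ ℤ/3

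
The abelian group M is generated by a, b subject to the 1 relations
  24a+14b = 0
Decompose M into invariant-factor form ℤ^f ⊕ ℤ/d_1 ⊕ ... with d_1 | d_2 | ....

Answer: M ≅ ℤ^1 ⊕ ℤ/2

Derivation:
rank_ℚ(R)=1; free=2−1=1
SNF(R) diag = [2] → torsion [2]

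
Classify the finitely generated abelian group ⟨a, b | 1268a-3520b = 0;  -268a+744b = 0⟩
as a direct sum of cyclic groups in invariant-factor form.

rank_ℚ(R)=2; free=2−2=0
SNF(R) diag = [4, 8] → torsion [4, 8]

Answer: M ≅ ℤ/4 ⊕ ℤ/8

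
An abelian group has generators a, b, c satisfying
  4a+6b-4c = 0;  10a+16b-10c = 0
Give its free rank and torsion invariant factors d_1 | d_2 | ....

rank_ℚ(R)=2; free=3−2=1
SNF(R) diag = [2, 2] → torsion [2, 2]

Answer: M ≅ ℤ^1 ⊕ ℤ/2 ⊕ ℤ/2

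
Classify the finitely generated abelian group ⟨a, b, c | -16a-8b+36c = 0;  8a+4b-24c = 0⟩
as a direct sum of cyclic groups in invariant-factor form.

rank_ℚ(R)=2; free=3−2=1
SNF(R) diag = [4, 12] → torsion [4, 12]

Answer: M ≅ ℤ^1 ⊕ ℤ/4 ⊕ ℤ/12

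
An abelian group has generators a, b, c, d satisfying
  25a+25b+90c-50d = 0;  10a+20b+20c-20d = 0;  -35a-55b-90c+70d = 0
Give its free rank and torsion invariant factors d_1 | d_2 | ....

Answer: M ≅ ℤ^1 ⊕ ℤ/5 ⊕ ℤ/10 ⊕ ℤ/20

Derivation:
rank_ℚ(R)=3; free=4−3=1
SNF(R) diag = [5, 10, 20] → torsion [5, 10, 20]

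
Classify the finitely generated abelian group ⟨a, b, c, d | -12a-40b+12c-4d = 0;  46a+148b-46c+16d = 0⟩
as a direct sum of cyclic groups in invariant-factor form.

rank_ℚ(R)=2; free=4−2=2
SNF(R) diag = [2, 4] → torsion [2, 4]

Answer: M ≅ ℤ^2 ⊕ ℤ/2 ⊕ ℤ/4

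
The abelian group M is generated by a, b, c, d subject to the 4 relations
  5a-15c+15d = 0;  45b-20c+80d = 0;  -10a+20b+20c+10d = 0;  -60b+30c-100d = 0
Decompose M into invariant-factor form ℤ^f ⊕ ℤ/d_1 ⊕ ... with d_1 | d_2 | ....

rank_ℚ(R)=4; free=4−4=0
SNF(R) diag = [5, 5, 10, 20] → torsion [5, 5, 10, 20]

Answer: M ≅ ℤ/5 ⊕ ℤ/5 ⊕ ℤ/10 ⊕ ℤ/20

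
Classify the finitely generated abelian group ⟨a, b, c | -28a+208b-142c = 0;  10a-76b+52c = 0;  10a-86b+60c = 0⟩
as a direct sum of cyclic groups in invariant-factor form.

rank_ℚ(R)=3; free=3−3=0
SNF(R) diag = [2, 2, 6] → torsion [2, 2, 6]

Answer: M ≅ ℤ/2 ⊕ ℤ/2 ⊕ ℤ/6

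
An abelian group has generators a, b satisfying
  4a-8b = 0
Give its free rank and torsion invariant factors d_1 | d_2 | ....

Answer: M ≅ ℤ^1 ⊕ ℤ/4

Derivation:
rank_ℚ(R)=1; free=2−1=1
SNF(R) diag = [4] → torsion [4]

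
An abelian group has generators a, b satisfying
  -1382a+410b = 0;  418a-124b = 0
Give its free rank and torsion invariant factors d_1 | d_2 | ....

Answer: M ≅ ℤ/2 ⊕ ℤ/6

Derivation:
rank_ℚ(R)=2; free=2−2=0
SNF(R) diag = [2, 6] → torsion [2, 6]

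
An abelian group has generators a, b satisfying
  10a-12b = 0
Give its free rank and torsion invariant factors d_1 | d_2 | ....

rank_ℚ(R)=1; free=2−1=1
SNF(R) diag = [2] → torsion [2]

Answer: M ≅ ℤ^1 ⊕ ℤ/2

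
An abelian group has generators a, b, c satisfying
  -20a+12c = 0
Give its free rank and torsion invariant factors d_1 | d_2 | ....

Answer: M ≅ ℤ^2 ⊕ ℤ/4

Derivation:
rank_ℚ(R)=1; free=3−1=2
SNF(R) diag = [4] → torsion [4]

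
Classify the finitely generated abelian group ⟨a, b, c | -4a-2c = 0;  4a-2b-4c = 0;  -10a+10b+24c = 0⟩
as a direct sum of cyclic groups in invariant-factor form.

Answer: M ≅ ℤ/2 ⊕ ℤ/2 ⊕ ℤ/2

Derivation:
rank_ℚ(R)=3; free=3−3=0
SNF(R) diag = [2, 2, 2] → torsion [2, 2, 2]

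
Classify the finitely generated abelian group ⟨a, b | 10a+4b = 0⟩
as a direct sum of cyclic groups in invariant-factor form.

rank_ℚ(R)=1; free=2−1=1
SNF(R) diag = [2] → torsion [2]

Answer: M ≅ ℤ^1 ⊕ ℤ/2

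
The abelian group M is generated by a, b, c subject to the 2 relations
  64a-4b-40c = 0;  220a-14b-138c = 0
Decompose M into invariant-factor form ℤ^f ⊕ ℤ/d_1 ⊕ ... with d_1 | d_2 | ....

rank_ℚ(R)=2; free=3−2=1
SNF(R) diag = [2, 4] → torsion [2, 4]

Answer: M ≅ ℤ^1 ⊕ ℤ/2 ⊕ ℤ/4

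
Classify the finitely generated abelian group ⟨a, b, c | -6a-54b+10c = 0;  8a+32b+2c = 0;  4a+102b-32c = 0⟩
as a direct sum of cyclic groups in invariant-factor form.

Answer: M ≅ ℤ/2 ⊕ ℤ/2 ⊕ ℤ/2

Derivation:
rank_ℚ(R)=3; free=3−3=0
SNF(R) diag = [2, 2, 2] → torsion [2, 2, 2]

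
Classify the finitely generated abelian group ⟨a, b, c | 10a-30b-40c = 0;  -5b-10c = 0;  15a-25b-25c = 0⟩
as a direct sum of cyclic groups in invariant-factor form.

rank_ℚ(R)=3; free=3−3=0
SNF(R) diag = [5, 5, 10] → torsion [5, 5, 10]

Answer: M ≅ ℤ/5 ⊕ ℤ/5 ⊕ ℤ/10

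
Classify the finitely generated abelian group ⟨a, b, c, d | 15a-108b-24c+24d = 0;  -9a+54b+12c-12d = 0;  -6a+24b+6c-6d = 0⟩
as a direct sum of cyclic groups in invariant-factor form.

Answer: M ≅ ℤ^1 ⊕ ℤ/3 ⊕ ℤ/6 ⊕ ℤ/6

Derivation:
rank_ℚ(R)=3; free=4−3=1
SNF(R) diag = [3, 6, 6] → torsion [3, 6, 6]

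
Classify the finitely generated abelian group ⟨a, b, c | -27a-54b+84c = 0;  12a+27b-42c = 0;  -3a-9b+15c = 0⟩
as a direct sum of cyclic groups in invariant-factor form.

rank_ℚ(R)=3; free=3−3=0
SNF(R) diag = [3, 3, 9] → torsion [3, 3, 9]

Answer: M ≅ ℤ/3 ⊕ ℤ/3 ⊕ ℤ/9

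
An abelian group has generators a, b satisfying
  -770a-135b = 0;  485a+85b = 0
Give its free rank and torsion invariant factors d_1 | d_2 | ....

Answer: M ≅ ℤ/5 ⊕ ℤ/5

Derivation:
rank_ℚ(R)=2; free=2−2=0
SNF(R) diag = [5, 5] → torsion [5, 5]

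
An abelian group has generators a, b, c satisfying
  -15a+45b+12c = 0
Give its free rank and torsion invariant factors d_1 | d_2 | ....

rank_ℚ(R)=1; free=3−1=2
SNF(R) diag = [3] → torsion [3]

Answer: M ≅ ℤ^2 ⊕ ℤ/3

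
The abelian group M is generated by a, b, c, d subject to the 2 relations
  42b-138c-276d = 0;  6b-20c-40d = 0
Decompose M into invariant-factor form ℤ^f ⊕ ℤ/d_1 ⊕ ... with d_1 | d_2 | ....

rank_ℚ(R)=2; free=4−2=2
SNF(R) diag = [2, 6] → torsion [2, 6]

Answer: M ≅ ℤ^2 ⊕ ℤ/2 ⊕ ℤ/6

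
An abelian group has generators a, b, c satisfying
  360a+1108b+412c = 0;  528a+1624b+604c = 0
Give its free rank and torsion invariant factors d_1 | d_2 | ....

rank_ℚ(R)=2; free=3−2=1
SNF(R) diag = [4, 12] → torsion [4, 12]

Answer: M ≅ ℤ^1 ⊕ ℤ/4 ⊕ ℤ/12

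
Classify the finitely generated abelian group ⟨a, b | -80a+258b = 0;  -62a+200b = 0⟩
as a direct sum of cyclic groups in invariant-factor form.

Answer: M ≅ ℤ/2 ⊕ ℤ/2

Derivation:
rank_ℚ(R)=2; free=2−2=0
SNF(R) diag = [2, 2] → torsion [2, 2]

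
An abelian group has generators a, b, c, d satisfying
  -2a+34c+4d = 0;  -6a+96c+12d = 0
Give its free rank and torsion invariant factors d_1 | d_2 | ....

Answer: M ≅ ℤ^2 ⊕ ℤ/2 ⊕ ℤ/6

Derivation:
rank_ℚ(R)=2; free=4−2=2
SNF(R) diag = [2, 6] → torsion [2, 6]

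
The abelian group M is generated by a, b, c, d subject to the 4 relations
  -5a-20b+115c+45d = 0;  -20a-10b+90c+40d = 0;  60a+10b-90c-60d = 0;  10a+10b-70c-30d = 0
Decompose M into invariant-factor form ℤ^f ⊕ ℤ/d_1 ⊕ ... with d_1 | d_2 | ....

Answer: M ≅ ℤ/5 ⊕ ℤ/10 ⊕ ℤ/10 ⊕ ℤ/20

Derivation:
rank_ℚ(R)=4; free=4−4=0
SNF(R) diag = [5, 10, 10, 20] → torsion [5, 10, 10, 20]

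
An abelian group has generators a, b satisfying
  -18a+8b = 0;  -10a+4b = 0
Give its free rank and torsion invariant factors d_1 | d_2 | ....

rank_ℚ(R)=2; free=2−2=0
SNF(R) diag = [2, 4] → torsion [2, 4]

Answer: M ≅ ℤ/2 ⊕ ℤ/4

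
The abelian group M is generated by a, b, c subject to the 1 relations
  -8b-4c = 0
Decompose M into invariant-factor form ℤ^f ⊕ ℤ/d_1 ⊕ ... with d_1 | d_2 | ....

Answer: M ≅ ℤ^2 ⊕ ℤ/4

Derivation:
rank_ℚ(R)=1; free=3−1=2
SNF(R) diag = [4] → torsion [4]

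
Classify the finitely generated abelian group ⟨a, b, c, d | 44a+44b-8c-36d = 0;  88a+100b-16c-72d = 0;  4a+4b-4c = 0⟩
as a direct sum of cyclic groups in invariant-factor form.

Answer: M ≅ ℤ^1 ⊕ ℤ/4 ⊕ ℤ/12 ⊕ ℤ/36

Derivation:
rank_ℚ(R)=3; free=4−3=1
SNF(R) diag = [4, 12, 36] → torsion [4, 12, 36]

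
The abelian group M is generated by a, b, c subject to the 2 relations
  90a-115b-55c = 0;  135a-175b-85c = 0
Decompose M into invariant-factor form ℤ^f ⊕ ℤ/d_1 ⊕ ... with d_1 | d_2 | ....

Answer: M ≅ ℤ^1 ⊕ ℤ/5 ⊕ ℤ/15

Derivation:
rank_ℚ(R)=2; free=3−2=1
SNF(R) diag = [5, 15] → torsion [5, 15]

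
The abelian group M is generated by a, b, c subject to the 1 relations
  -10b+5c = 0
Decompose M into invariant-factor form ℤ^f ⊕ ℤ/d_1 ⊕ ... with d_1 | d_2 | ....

rank_ℚ(R)=1; free=3−1=2
SNF(R) diag = [5] → torsion [5]

Answer: M ≅ ℤ^2 ⊕ ℤ/5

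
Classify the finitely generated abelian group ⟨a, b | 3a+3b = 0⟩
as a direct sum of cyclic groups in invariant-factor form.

rank_ℚ(R)=1; free=2−1=1
SNF(R) diag = [3] → torsion [3]

Answer: M ≅ ℤ^1 ⊕ ℤ/3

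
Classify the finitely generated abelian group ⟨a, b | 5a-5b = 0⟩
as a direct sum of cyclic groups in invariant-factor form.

rank_ℚ(R)=1; free=2−1=1
SNF(R) diag = [5] → torsion [5]

Answer: M ≅ ℤ^1 ⊕ ℤ/5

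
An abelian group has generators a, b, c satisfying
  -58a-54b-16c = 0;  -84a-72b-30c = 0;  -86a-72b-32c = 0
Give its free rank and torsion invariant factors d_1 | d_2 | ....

rank_ℚ(R)=3; free=3−3=0
SNF(R) diag = [2, 6, 18] → torsion [2, 6, 18]

Answer: M ≅ ℤ/2 ⊕ ℤ/6 ⊕ ℤ/18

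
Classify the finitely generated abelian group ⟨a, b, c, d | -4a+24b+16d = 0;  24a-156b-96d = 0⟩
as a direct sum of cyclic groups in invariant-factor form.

Answer: M ≅ ℤ^2 ⊕ ℤ/4 ⊕ ℤ/12

Derivation:
rank_ℚ(R)=2; free=4−2=2
SNF(R) diag = [4, 12] → torsion [4, 12]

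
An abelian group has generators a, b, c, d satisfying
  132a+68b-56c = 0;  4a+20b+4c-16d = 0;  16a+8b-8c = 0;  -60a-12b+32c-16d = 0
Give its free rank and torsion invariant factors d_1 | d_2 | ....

Answer: M ≅ ℤ/4 ⊕ ℤ/4 ⊕ ℤ/8 ⊕ ℤ/16

Derivation:
rank_ℚ(R)=4; free=4−4=0
SNF(R) diag = [4, 4, 8, 16] → torsion [4, 4, 8, 16]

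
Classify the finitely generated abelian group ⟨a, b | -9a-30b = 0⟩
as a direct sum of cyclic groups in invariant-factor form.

rank_ℚ(R)=1; free=2−1=1
SNF(R) diag = [3] → torsion [3]

Answer: M ≅ ℤ^1 ⊕ ℤ/3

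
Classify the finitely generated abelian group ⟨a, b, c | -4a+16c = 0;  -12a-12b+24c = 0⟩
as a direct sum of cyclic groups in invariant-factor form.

Answer: M ≅ ℤ^1 ⊕ ℤ/4 ⊕ ℤ/12

Derivation:
rank_ℚ(R)=2; free=3−2=1
SNF(R) diag = [4, 12] → torsion [4, 12]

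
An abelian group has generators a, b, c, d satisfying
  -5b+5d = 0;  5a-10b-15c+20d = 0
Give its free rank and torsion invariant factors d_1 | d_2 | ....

rank_ℚ(R)=2; free=4−2=2
SNF(R) diag = [5, 5] → torsion [5, 5]

Answer: M ≅ ℤ^2 ⊕ ℤ/5 ⊕ ℤ/5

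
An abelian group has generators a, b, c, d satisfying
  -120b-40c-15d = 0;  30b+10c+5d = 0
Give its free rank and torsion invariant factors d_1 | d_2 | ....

rank_ℚ(R)=2; free=4−2=2
SNF(R) diag = [5, 10] → torsion [5, 10]

Answer: M ≅ ℤ^2 ⊕ ℤ/5 ⊕ ℤ/10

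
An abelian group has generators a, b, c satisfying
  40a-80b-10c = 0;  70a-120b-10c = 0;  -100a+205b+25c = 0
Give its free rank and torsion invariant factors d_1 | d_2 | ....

rank_ℚ(R)=3; free=3−3=0
SNF(R) diag = [5, 10, 30] → torsion [5, 10, 30]

Answer: M ≅ ℤ/5 ⊕ ℤ/10 ⊕ ℤ/30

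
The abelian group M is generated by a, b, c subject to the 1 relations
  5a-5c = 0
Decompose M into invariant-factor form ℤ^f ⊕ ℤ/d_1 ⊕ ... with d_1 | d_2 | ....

rank_ℚ(R)=1; free=3−1=2
SNF(R) diag = [5] → torsion [5]

Answer: M ≅ ℤ^2 ⊕ ℤ/5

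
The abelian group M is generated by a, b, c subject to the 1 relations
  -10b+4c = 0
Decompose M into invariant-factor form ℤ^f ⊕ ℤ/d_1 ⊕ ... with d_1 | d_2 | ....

rank_ℚ(R)=1; free=3−1=2
SNF(R) diag = [2] → torsion [2]

Answer: M ≅ ℤ^2 ⊕ ℤ/2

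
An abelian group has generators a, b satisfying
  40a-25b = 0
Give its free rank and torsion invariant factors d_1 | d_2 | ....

Answer: M ≅ ℤ^1 ⊕ ℤ/5

Derivation:
rank_ℚ(R)=1; free=2−1=1
SNF(R) diag = [5] → torsion [5]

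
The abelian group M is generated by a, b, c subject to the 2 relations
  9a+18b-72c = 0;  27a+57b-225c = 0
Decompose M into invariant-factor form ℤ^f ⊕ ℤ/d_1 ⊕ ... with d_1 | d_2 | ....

Answer: M ≅ ℤ^1 ⊕ ℤ/3 ⊕ ℤ/9

Derivation:
rank_ℚ(R)=2; free=3−2=1
SNF(R) diag = [3, 9] → torsion [3, 9]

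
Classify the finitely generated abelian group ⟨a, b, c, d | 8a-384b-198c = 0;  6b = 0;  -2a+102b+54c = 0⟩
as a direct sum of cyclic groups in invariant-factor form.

Answer: M ≅ ℤ^1 ⊕ ℤ/2 ⊕ ℤ/6 ⊕ ℤ/18

Derivation:
rank_ℚ(R)=3; free=4−3=1
SNF(R) diag = [2, 6, 18] → torsion [2, 6, 18]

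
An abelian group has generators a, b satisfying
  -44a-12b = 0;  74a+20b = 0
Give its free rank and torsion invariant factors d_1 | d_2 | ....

Answer: M ≅ ℤ/2 ⊕ ℤ/4

Derivation:
rank_ℚ(R)=2; free=2−2=0
SNF(R) diag = [2, 4] → torsion [2, 4]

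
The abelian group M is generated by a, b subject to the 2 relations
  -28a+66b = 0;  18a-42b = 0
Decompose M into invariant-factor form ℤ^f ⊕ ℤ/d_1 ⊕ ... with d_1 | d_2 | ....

Answer: M ≅ ℤ/2 ⊕ ℤ/6

Derivation:
rank_ℚ(R)=2; free=2−2=0
SNF(R) diag = [2, 6] → torsion [2, 6]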